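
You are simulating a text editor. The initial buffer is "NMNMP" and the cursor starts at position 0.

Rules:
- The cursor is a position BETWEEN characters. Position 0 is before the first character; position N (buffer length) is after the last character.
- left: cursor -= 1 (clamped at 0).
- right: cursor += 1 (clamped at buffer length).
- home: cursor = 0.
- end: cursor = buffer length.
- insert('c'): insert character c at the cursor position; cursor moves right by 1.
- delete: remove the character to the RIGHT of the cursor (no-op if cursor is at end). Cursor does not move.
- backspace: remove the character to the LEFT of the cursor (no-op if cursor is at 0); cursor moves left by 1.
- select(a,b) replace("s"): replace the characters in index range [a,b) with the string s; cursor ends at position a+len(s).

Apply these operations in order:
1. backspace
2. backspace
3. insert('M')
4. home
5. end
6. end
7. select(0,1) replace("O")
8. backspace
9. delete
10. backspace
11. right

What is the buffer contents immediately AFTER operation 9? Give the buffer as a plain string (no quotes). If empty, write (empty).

After op 1 (backspace): buf='NMNMP' cursor=0
After op 2 (backspace): buf='NMNMP' cursor=0
After op 3 (insert('M')): buf='MNMNMP' cursor=1
After op 4 (home): buf='MNMNMP' cursor=0
After op 5 (end): buf='MNMNMP' cursor=6
After op 6 (end): buf='MNMNMP' cursor=6
After op 7 (select(0,1) replace("O")): buf='ONMNMP' cursor=1
After op 8 (backspace): buf='NMNMP' cursor=0
After op 9 (delete): buf='MNMP' cursor=0

Answer: MNMP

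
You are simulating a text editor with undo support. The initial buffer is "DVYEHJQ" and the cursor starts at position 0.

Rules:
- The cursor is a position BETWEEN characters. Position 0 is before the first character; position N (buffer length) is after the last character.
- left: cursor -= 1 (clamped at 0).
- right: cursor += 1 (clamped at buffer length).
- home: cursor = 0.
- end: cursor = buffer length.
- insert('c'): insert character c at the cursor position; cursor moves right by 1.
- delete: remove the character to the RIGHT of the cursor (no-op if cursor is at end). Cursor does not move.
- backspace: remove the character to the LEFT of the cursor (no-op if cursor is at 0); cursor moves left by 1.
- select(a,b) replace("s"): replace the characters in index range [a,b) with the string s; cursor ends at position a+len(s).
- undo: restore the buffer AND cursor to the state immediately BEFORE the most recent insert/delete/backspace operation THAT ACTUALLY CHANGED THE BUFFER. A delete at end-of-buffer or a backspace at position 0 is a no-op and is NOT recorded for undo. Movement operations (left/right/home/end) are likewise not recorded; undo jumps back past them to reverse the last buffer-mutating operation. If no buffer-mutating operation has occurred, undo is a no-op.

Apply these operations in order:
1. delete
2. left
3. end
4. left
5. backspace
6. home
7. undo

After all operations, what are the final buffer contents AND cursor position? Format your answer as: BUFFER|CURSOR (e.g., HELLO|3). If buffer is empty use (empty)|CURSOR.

After op 1 (delete): buf='VYEHJQ' cursor=0
After op 2 (left): buf='VYEHJQ' cursor=0
After op 3 (end): buf='VYEHJQ' cursor=6
After op 4 (left): buf='VYEHJQ' cursor=5
After op 5 (backspace): buf='VYEHQ' cursor=4
After op 6 (home): buf='VYEHQ' cursor=0
After op 7 (undo): buf='VYEHJQ' cursor=5

Answer: VYEHJQ|5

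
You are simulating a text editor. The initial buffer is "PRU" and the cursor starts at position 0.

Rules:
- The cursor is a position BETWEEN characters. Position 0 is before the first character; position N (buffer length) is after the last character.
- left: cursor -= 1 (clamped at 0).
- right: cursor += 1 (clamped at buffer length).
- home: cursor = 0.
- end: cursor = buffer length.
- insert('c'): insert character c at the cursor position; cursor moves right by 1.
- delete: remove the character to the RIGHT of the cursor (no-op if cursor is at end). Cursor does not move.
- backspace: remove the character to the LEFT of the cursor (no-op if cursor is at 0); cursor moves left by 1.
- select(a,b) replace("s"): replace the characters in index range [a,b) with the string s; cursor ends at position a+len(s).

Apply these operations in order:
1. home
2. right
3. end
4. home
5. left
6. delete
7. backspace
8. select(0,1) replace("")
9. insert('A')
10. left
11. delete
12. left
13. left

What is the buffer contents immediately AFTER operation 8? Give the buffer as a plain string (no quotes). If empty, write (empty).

After op 1 (home): buf='PRU' cursor=0
After op 2 (right): buf='PRU' cursor=1
After op 3 (end): buf='PRU' cursor=3
After op 4 (home): buf='PRU' cursor=0
After op 5 (left): buf='PRU' cursor=0
After op 6 (delete): buf='RU' cursor=0
After op 7 (backspace): buf='RU' cursor=0
After op 8 (select(0,1) replace("")): buf='U' cursor=0

Answer: U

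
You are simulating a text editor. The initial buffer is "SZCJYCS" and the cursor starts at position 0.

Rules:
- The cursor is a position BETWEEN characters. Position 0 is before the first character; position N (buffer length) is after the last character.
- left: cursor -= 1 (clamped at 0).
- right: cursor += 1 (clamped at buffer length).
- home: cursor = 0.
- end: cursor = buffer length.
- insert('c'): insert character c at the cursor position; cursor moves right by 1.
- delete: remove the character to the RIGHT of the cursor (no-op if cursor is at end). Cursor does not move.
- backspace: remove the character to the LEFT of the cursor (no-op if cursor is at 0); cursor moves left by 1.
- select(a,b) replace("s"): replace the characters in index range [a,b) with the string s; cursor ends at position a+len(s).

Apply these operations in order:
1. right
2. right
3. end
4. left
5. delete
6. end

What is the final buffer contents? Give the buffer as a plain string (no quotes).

Answer: SZCJYC

Derivation:
After op 1 (right): buf='SZCJYCS' cursor=1
After op 2 (right): buf='SZCJYCS' cursor=2
After op 3 (end): buf='SZCJYCS' cursor=7
After op 4 (left): buf='SZCJYCS' cursor=6
After op 5 (delete): buf='SZCJYC' cursor=6
After op 6 (end): buf='SZCJYC' cursor=6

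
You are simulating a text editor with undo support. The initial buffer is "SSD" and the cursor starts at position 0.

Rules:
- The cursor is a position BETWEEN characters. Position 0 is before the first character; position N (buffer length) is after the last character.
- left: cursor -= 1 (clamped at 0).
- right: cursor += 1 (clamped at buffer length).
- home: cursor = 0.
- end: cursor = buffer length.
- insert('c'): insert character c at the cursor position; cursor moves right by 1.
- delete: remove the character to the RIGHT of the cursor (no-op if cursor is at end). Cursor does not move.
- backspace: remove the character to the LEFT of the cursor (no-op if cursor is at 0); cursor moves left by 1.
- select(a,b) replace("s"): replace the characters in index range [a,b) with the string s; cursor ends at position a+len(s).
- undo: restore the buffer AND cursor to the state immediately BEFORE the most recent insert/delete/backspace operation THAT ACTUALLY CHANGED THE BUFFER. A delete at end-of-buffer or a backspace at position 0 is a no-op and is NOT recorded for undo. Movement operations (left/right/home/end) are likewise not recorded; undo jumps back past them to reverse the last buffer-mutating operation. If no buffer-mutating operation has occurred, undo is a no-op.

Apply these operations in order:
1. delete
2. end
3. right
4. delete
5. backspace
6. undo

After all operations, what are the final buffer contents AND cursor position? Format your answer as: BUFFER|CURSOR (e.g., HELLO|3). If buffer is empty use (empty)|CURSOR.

After op 1 (delete): buf='SD' cursor=0
After op 2 (end): buf='SD' cursor=2
After op 3 (right): buf='SD' cursor=2
After op 4 (delete): buf='SD' cursor=2
After op 5 (backspace): buf='S' cursor=1
After op 6 (undo): buf='SD' cursor=2

Answer: SD|2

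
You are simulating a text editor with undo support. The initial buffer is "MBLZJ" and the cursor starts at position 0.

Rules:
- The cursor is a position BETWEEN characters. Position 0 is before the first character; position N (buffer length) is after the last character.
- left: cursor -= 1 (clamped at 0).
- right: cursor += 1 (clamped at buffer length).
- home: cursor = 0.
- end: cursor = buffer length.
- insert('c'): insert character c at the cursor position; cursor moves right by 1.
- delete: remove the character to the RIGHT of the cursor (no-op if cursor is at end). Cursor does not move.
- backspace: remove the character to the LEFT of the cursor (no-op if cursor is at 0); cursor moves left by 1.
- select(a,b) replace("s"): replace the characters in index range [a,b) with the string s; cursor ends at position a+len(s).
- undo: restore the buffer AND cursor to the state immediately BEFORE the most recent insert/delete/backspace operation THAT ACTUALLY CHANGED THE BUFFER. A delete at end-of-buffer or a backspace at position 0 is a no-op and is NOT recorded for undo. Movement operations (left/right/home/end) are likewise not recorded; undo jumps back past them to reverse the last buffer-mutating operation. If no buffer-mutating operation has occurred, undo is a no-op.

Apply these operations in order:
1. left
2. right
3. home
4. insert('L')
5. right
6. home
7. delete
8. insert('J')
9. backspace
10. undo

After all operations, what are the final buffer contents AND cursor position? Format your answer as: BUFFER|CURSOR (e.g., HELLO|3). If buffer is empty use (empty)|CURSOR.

After op 1 (left): buf='MBLZJ' cursor=0
After op 2 (right): buf='MBLZJ' cursor=1
After op 3 (home): buf='MBLZJ' cursor=0
After op 4 (insert('L')): buf='LMBLZJ' cursor=1
After op 5 (right): buf='LMBLZJ' cursor=2
After op 6 (home): buf='LMBLZJ' cursor=0
After op 7 (delete): buf='MBLZJ' cursor=0
After op 8 (insert('J')): buf='JMBLZJ' cursor=1
After op 9 (backspace): buf='MBLZJ' cursor=0
After op 10 (undo): buf='JMBLZJ' cursor=1

Answer: JMBLZJ|1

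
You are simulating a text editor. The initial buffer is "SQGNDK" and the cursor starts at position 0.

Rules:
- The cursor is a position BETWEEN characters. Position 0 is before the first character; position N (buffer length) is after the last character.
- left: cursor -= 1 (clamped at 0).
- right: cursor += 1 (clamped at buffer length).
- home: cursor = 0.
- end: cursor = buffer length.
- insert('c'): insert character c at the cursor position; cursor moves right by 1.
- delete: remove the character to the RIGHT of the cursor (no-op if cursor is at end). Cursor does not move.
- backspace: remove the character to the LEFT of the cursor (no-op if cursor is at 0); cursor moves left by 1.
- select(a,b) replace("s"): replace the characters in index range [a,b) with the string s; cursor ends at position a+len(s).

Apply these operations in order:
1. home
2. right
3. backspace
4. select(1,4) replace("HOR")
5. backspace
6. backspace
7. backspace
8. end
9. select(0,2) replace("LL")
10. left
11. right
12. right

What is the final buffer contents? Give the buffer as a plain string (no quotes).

Answer: LL

Derivation:
After op 1 (home): buf='SQGNDK' cursor=0
After op 2 (right): buf='SQGNDK' cursor=1
After op 3 (backspace): buf='QGNDK' cursor=0
After op 4 (select(1,4) replace("HOR")): buf='QHORK' cursor=4
After op 5 (backspace): buf='QHOK' cursor=3
After op 6 (backspace): buf='QHK' cursor=2
After op 7 (backspace): buf='QK' cursor=1
After op 8 (end): buf='QK' cursor=2
After op 9 (select(0,2) replace("LL")): buf='LL' cursor=2
After op 10 (left): buf='LL' cursor=1
After op 11 (right): buf='LL' cursor=2
After op 12 (right): buf='LL' cursor=2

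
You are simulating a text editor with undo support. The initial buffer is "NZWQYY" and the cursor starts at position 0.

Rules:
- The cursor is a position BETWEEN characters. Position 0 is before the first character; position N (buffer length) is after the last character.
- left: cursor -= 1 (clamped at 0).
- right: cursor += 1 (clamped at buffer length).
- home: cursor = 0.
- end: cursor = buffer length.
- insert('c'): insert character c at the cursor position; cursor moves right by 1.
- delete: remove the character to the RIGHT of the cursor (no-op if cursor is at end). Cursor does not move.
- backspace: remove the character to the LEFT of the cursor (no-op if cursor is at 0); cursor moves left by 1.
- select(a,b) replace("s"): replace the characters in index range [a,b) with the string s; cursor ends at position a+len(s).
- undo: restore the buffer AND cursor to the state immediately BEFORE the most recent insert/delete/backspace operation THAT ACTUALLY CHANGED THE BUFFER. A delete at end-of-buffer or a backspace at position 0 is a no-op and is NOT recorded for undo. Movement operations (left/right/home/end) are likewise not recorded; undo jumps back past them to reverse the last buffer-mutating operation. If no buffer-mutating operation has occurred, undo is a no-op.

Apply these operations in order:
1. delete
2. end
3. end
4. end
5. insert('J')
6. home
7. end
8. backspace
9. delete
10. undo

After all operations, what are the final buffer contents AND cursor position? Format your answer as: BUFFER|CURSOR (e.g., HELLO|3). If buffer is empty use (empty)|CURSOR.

Answer: ZWQYYJ|6

Derivation:
After op 1 (delete): buf='ZWQYY' cursor=0
After op 2 (end): buf='ZWQYY' cursor=5
After op 3 (end): buf='ZWQYY' cursor=5
After op 4 (end): buf='ZWQYY' cursor=5
After op 5 (insert('J')): buf='ZWQYYJ' cursor=6
After op 6 (home): buf='ZWQYYJ' cursor=0
After op 7 (end): buf='ZWQYYJ' cursor=6
After op 8 (backspace): buf='ZWQYY' cursor=5
After op 9 (delete): buf='ZWQYY' cursor=5
After op 10 (undo): buf='ZWQYYJ' cursor=6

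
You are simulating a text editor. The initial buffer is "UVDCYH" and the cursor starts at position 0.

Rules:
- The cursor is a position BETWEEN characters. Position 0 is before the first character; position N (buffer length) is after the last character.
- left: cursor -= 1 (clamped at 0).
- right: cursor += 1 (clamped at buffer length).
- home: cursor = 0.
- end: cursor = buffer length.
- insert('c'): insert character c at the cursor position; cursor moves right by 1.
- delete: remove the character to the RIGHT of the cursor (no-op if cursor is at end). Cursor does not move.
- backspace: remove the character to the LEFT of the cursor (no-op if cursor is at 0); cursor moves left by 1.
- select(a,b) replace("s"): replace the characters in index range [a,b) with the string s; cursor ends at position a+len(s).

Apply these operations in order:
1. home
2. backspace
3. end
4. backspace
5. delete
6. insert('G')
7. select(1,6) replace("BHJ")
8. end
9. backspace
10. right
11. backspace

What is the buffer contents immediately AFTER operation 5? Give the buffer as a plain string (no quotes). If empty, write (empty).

Answer: UVDCY

Derivation:
After op 1 (home): buf='UVDCYH' cursor=0
After op 2 (backspace): buf='UVDCYH' cursor=0
After op 3 (end): buf='UVDCYH' cursor=6
After op 4 (backspace): buf='UVDCY' cursor=5
After op 5 (delete): buf='UVDCY' cursor=5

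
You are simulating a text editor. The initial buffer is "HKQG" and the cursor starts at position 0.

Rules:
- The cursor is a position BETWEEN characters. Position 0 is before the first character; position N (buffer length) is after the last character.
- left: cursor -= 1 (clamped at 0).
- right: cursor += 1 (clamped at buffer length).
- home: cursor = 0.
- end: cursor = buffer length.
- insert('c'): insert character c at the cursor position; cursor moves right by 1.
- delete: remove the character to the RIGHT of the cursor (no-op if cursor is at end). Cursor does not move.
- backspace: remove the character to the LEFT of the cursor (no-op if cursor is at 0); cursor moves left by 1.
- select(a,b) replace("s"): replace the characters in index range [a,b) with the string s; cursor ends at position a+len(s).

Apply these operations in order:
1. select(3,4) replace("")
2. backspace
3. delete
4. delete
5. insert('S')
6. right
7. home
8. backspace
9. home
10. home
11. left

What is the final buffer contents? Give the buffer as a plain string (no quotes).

Answer: HKS

Derivation:
After op 1 (select(3,4) replace("")): buf='HKQ' cursor=3
After op 2 (backspace): buf='HK' cursor=2
After op 3 (delete): buf='HK' cursor=2
After op 4 (delete): buf='HK' cursor=2
After op 5 (insert('S')): buf='HKS' cursor=3
After op 6 (right): buf='HKS' cursor=3
After op 7 (home): buf='HKS' cursor=0
After op 8 (backspace): buf='HKS' cursor=0
After op 9 (home): buf='HKS' cursor=0
After op 10 (home): buf='HKS' cursor=0
After op 11 (left): buf='HKS' cursor=0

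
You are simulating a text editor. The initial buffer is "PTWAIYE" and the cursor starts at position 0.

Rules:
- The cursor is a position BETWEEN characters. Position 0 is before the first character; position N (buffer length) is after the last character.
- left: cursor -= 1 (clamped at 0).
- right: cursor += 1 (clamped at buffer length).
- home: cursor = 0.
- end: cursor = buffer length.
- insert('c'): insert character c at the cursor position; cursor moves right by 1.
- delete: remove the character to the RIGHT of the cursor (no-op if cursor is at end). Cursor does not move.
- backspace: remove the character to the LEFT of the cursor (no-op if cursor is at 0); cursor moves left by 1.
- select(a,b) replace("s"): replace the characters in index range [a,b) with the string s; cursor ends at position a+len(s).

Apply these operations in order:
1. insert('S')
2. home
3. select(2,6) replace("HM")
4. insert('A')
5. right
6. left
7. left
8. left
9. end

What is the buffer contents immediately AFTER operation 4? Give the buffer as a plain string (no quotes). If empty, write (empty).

Answer: SPHMAYE

Derivation:
After op 1 (insert('S')): buf='SPTWAIYE' cursor=1
After op 2 (home): buf='SPTWAIYE' cursor=0
After op 3 (select(2,6) replace("HM")): buf='SPHMYE' cursor=4
After op 4 (insert('A')): buf='SPHMAYE' cursor=5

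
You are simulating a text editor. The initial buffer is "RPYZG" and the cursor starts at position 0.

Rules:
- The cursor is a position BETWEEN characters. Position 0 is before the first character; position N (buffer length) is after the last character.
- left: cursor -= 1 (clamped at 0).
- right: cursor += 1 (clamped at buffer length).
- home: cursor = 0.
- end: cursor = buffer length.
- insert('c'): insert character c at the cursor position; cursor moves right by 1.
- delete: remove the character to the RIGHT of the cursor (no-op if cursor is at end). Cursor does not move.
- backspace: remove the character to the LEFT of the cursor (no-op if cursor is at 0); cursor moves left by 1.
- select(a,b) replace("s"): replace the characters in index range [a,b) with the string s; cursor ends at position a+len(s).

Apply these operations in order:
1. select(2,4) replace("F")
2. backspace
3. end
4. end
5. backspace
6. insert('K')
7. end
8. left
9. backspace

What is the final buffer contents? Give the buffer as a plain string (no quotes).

Answer: RK

Derivation:
After op 1 (select(2,4) replace("F")): buf='RPFG' cursor=3
After op 2 (backspace): buf='RPG' cursor=2
After op 3 (end): buf='RPG' cursor=3
After op 4 (end): buf='RPG' cursor=3
After op 5 (backspace): buf='RP' cursor=2
After op 6 (insert('K')): buf='RPK' cursor=3
After op 7 (end): buf='RPK' cursor=3
After op 8 (left): buf='RPK' cursor=2
After op 9 (backspace): buf='RK' cursor=1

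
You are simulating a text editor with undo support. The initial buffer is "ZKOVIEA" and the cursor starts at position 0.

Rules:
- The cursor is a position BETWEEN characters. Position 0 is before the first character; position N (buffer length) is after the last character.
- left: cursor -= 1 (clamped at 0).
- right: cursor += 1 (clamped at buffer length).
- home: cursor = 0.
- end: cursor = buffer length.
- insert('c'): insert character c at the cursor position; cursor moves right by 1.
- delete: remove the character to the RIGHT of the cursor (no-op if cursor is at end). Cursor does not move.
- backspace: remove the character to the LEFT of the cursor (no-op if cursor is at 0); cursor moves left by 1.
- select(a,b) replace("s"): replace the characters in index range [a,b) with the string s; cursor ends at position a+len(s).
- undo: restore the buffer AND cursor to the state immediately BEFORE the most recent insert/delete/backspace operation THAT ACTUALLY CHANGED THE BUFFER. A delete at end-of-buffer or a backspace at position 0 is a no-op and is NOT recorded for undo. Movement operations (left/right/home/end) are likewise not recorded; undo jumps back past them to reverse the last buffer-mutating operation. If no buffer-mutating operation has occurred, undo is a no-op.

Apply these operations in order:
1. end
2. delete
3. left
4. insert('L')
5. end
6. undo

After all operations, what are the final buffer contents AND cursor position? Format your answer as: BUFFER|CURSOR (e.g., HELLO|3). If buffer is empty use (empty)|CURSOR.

After op 1 (end): buf='ZKOVIEA' cursor=7
After op 2 (delete): buf='ZKOVIEA' cursor=7
After op 3 (left): buf='ZKOVIEA' cursor=6
After op 4 (insert('L')): buf='ZKOVIELA' cursor=7
After op 5 (end): buf='ZKOVIELA' cursor=8
After op 6 (undo): buf='ZKOVIEA' cursor=6

Answer: ZKOVIEA|6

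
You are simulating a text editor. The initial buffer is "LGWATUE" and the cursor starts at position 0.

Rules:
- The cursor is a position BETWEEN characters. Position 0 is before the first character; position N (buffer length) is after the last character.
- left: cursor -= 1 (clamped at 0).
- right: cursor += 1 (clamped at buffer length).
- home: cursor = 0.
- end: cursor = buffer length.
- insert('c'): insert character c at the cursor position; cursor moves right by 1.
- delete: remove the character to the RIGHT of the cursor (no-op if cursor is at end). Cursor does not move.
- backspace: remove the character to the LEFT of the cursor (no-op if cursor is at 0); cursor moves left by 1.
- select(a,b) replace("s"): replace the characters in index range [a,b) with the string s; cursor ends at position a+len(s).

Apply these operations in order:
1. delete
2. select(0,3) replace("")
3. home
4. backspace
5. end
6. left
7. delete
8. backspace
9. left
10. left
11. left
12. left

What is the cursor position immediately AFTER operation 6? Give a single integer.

After op 1 (delete): buf='GWATUE' cursor=0
After op 2 (select(0,3) replace("")): buf='TUE' cursor=0
After op 3 (home): buf='TUE' cursor=0
After op 4 (backspace): buf='TUE' cursor=0
After op 5 (end): buf='TUE' cursor=3
After op 6 (left): buf='TUE' cursor=2

Answer: 2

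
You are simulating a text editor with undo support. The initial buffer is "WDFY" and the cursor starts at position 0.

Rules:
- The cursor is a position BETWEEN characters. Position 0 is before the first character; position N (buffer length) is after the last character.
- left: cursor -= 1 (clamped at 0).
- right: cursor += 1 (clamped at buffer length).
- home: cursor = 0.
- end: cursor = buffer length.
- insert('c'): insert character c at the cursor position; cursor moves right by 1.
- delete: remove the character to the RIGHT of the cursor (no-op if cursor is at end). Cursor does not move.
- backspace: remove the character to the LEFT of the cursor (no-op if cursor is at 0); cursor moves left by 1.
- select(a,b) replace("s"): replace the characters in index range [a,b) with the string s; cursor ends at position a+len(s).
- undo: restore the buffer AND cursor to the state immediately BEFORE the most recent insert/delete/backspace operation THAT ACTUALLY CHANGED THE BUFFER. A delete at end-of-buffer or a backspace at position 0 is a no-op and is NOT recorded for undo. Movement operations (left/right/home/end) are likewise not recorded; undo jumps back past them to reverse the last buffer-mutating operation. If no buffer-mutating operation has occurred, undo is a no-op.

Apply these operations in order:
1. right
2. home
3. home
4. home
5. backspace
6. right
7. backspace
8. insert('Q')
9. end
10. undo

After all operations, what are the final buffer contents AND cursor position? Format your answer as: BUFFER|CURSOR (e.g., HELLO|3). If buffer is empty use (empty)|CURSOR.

After op 1 (right): buf='WDFY' cursor=1
After op 2 (home): buf='WDFY' cursor=0
After op 3 (home): buf='WDFY' cursor=0
After op 4 (home): buf='WDFY' cursor=0
After op 5 (backspace): buf='WDFY' cursor=0
After op 6 (right): buf='WDFY' cursor=1
After op 7 (backspace): buf='DFY' cursor=0
After op 8 (insert('Q')): buf='QDFY' cursor=1
After op 9 (end): buf='QDFY' cursor=4
After op 10 (undo): buf='DFY' cursor=0

Answer: DFY|0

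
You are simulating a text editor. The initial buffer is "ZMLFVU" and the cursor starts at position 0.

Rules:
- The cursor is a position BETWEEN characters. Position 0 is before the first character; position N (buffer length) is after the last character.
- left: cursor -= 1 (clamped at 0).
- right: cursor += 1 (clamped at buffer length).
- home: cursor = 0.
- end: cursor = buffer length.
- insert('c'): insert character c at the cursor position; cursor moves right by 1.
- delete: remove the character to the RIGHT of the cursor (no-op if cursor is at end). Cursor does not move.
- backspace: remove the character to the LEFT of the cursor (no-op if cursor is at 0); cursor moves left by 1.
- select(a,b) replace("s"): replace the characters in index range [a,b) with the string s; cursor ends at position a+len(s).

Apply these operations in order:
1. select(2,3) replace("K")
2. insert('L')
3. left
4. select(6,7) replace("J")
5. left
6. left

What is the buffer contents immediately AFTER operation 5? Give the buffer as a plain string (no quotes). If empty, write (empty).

After op 1 (select(2,3) replace("K")): buf='ZMKFVU' cursor=3
After op 2 (insert('L')): buf='ZMKLFVU' cursor=4
After op 3 (left): buf='ZMKLFVU' cursor=3
After op 4 (select(6,7) replace("J")): buf='ZMKLFVJ' cursor=7
After op 5 (left): buf='ZMKLFVJ' cursor=6

Answer: ZMKLFVJ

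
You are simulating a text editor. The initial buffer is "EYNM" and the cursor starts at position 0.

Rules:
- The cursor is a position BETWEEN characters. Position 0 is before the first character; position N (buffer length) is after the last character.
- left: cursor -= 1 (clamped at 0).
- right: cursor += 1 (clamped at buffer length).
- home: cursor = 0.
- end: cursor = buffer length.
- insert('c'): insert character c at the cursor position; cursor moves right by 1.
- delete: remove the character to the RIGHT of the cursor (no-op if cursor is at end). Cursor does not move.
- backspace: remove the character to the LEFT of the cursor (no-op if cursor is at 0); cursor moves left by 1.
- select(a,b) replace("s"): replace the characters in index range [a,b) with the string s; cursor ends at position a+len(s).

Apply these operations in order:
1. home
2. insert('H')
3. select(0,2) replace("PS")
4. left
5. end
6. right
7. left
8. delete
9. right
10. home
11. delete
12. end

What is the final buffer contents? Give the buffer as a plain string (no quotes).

After op 1 (home): buf='EYNM' cursor=0
After op 2 (insert('H')): buf='HEYNM' cursor=1
After op 3 (select(0,2) replace("PS")): buf='PSYNM' cursor=2
After op 4 (left): buf='PSYNM' cursor=1
After op 5 (end): buf='PSYNM' cursor=5
After op 6 (right): buf='PSYNM' cursor=5
After op 7 (left): buf='PSYNM' cursor=4
After op 8 (delete): buf='PSYN' cursor=4
After op 9 (right): buf='PSYN' cursor=4
After op 10 (home): buf='PSYN' cursor=0
After op 11 (delete): buf='SYN' cursor=0
After op 12 (end): buf='SYN' cursor=3

Answer: SYN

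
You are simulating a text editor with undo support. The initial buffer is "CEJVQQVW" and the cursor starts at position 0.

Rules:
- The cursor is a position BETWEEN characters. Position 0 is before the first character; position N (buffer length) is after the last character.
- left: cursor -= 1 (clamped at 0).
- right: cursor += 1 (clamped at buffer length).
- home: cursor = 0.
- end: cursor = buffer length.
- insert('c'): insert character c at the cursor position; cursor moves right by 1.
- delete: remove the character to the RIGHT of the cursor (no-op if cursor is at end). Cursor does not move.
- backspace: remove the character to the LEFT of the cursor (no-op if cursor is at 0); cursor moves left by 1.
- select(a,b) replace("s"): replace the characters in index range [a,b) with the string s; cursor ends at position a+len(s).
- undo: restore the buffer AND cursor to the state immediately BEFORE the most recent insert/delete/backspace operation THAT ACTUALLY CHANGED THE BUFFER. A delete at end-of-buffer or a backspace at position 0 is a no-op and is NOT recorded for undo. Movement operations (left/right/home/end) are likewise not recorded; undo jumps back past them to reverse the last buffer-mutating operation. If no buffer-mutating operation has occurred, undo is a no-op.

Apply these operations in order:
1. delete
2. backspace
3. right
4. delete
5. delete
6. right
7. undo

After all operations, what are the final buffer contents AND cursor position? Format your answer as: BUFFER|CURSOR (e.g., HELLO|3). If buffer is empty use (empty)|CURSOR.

After op 1 (delete): buf='EJVQQVW' cursor=0
After op 2 (backspace): buf='EJVQQVW' cursor=0
After op 3 (right): buf='EJVQQVW' cursor=1
After op 4 (delete): buf='EVQQVW' cursor=1
After op 5 (delete): buf='EQQVW' cursor=1
After op 6 (right): buf='EQQVW' cursor=2
After op 7 (undo): buf='EVQQVW' cursor=1

Answer: EVQQVW|1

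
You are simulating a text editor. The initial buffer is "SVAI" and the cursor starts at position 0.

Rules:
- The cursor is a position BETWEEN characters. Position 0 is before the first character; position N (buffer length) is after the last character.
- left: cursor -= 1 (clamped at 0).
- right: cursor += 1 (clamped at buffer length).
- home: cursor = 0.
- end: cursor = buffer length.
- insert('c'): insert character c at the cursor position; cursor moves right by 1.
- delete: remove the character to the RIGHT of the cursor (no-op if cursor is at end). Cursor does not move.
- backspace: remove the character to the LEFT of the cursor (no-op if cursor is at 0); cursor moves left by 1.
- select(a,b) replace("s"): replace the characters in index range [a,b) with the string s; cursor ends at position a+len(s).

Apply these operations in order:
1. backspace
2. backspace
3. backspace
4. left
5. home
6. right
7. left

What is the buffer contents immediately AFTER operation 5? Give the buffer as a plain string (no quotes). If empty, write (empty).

Answer: SVAI

Derivation:
After op 1 (backspace): buf='SVAI' cursor=0
After op 2 (backspace): buf='SVAI' cursor=0
After op 3 (backspace): buf='SVAI' cursor=0
After op 4 (left): buf='SVAI' cursor=0
After op 5 (home): buf='SVAI' cursor=0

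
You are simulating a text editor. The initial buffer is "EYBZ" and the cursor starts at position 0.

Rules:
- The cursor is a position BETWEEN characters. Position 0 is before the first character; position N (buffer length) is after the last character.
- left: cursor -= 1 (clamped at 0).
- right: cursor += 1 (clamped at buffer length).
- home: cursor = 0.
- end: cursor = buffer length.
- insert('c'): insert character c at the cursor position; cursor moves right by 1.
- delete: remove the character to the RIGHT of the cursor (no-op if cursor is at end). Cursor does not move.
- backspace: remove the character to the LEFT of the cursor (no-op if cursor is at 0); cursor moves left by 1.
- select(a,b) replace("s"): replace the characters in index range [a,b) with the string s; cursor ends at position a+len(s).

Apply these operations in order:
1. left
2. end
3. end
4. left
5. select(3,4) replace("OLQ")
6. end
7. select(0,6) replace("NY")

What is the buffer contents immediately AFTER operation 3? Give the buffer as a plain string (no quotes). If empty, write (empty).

After op 1 (left): buf='EYBZ' cursor=0
After op 2 (end): buf='EYBZ' cursor=4
After op 3 (end): buf='EYBZ' cursor=4

Answer: EYBZ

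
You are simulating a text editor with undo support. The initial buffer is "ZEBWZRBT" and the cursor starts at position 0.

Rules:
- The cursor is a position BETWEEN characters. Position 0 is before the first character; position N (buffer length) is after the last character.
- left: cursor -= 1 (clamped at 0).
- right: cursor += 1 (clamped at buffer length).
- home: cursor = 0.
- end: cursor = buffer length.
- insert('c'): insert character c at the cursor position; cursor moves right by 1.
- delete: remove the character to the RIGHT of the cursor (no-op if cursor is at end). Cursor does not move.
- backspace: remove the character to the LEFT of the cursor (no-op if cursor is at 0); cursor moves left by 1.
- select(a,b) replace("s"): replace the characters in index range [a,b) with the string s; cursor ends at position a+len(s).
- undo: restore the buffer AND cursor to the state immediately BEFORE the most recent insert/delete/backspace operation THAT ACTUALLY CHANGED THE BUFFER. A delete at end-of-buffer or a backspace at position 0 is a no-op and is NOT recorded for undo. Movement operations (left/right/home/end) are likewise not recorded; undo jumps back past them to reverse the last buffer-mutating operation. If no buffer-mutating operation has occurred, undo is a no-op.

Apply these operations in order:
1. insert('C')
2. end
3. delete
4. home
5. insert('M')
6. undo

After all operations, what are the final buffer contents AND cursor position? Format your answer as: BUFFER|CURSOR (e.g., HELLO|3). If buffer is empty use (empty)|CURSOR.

Answer: CZEBWZRBT|0

Derivation:
After op 1 (insert('C')): buf='CZEBWZRBT' cursor=1
After op 2 (end): buf='CZEBWZRBT' cursor=9
After op 3 (delete): buf='CZEBWZRBT' cursor=9
After op 4 (home): buf='CZEBWZRBT' cursor=0
After op 5 (insert('M')): buf='MCZEBWZRBT' cursor=1
After op 6 (undo): buf='CZEBWZRBT' cursor=0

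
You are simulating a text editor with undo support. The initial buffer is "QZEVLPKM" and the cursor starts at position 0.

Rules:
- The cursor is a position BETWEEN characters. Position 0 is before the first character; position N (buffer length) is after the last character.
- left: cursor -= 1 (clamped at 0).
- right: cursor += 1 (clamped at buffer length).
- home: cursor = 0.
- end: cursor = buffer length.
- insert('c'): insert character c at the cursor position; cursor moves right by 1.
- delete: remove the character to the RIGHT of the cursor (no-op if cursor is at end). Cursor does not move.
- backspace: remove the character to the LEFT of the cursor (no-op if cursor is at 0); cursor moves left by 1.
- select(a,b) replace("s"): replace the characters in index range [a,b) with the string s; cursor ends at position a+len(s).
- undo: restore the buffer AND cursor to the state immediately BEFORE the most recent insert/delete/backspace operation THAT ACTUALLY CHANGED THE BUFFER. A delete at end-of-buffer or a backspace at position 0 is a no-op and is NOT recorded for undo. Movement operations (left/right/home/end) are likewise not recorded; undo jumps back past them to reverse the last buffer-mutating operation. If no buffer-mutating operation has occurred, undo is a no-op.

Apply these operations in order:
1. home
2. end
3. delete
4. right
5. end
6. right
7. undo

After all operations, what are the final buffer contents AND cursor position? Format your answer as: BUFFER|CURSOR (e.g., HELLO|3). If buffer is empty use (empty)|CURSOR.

After op 1 (home): buf='QZEVLPKM' cursor=0
After op 2 (end): buf='QZEVLPKM' cursor=8
After op 3 (delete): buf='QZEVLPKM' cursor=8
After op 4 (right): buf='QZEVLPKM' cursor=8
After op 5 (end): buf='QZEVLPKM' cursor=8
After op 6 (right): buf='QZEVLPKM' cursor=8
After op 7 (undo): buf='QZEVLPKM' cursor=8

Answer: QZEVLPKM|8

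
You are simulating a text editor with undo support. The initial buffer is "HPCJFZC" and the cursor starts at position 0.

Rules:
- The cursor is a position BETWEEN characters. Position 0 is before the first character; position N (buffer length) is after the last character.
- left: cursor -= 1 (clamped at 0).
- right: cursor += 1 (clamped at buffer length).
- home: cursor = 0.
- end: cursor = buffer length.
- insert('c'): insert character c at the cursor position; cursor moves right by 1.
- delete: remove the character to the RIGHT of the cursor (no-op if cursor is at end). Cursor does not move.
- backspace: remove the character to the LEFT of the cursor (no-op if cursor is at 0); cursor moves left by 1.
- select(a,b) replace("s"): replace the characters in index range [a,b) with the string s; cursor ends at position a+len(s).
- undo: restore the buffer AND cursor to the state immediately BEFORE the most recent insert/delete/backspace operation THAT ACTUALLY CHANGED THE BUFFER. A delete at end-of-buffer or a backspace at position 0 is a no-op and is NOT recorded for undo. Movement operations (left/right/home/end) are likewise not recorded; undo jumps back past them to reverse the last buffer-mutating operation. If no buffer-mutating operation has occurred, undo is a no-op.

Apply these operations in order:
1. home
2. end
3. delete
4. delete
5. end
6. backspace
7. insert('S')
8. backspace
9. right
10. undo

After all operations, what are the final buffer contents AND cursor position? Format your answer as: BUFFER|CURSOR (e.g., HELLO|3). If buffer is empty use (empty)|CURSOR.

After op 1 (home): buf='HPCJFZC' cursor=0
After op 2 (end): buf='HPCJFZC' cursor=7
After op 3 (delete): buf='HPCJFZC' cursor=7
After op 4 (delete): buf='HPCJFZC' cursor=7
After op 5 (end): buf='HPCJFZC' cursor=7
After op 6 (backspace): buf='HPCJFZ' cursor=6
After op 7 (insert('S')): buf='HPCJFZS' cursor=7
After op 8 (backspace): buf='HPCJFZ' cursor=6
After op 9 (right): buf='HPCJFZ' cursor=6
After op 10 (undo): buf='HPCJFZS' cursor=7

Answer: HPCJFZS|7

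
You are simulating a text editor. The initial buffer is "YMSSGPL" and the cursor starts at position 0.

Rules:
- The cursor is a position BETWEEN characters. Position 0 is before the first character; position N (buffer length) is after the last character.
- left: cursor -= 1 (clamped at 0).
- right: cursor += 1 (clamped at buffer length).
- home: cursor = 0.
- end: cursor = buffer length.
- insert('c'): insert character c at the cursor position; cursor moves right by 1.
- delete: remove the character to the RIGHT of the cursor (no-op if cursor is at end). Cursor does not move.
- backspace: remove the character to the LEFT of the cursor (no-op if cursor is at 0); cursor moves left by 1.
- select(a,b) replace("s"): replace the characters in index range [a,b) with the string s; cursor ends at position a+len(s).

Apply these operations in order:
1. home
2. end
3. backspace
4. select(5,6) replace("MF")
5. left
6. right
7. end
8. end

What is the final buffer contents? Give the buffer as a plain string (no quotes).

Answer: YMSSGMF

Derivation:
After op 1 (home): buf='YMSSGPL' cursor=0
After op 2 (end): buf='YMSSGPL' cursor=7
After op 3 (backspace): buf='YMSSGP' cursor=6
After op 4 (select(5,6) replace("MF")): buf='YMSSGMF' cursor=7
After op 5 (left): buf='YMSSGMF' cursor=6
After op 6 (right): buf='YMSSGMF' cursor=7
After op 7 (end): buf='YMSSGMF' cursor=7
After op 8 (end): buf='YMSSGMF' cursor=7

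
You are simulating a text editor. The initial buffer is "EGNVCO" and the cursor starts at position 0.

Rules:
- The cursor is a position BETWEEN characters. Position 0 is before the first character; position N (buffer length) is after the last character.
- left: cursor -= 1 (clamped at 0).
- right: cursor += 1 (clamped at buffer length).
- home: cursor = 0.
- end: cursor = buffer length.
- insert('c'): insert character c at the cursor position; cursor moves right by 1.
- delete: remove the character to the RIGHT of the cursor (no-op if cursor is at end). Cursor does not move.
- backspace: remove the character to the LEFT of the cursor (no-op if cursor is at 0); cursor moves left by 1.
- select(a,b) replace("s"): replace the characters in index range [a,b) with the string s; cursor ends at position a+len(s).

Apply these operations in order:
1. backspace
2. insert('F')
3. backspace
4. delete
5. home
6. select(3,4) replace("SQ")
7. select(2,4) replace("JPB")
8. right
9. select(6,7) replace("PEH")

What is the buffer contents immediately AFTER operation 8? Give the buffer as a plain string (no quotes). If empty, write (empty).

After op 1 (backspace): buf='EGNVCO' cursor=0
After op 2 (insert('F')): buf='FEGNVCO' cursor=1
After op 3 (backspace): buf='EGNVCO' cursor=0
After op 4 (delete): buf='GNVCO' cursor=0
After op 5 (home): buf='GNVCO' cursor=0
After op 6 (select(3,4) replace("SQ")): buf='GNVSQO' cursor=5
After op 7 (select(2,4) replace("JPB")): buf='GNJPBQO' cursor=5
After op 8 (right): buf='GNJPBQO' cursor=6

Answer: GNJPBQO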